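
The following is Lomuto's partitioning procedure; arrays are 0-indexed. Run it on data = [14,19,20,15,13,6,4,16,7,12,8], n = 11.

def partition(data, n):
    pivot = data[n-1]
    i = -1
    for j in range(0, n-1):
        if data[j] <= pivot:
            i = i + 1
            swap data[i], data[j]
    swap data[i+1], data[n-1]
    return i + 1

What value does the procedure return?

3

pivot=8, i=-1
j=0: 14>8, skip
j=1: 19>8, skip
j=2: 20>8, skip
j=3: 15>8, skip
j=4: 13>8, skip
j=5: 6≤8, i=0, swap(0,5) ⇒ [6,19,20,15,13,14,4,16,7,12,8]
j=6: 4≤8, i=1, swap(1,6) ⇒ [6,4,20,15,13,14,19,16,7,12,8]
j=7: 16>8, skip
j=8: 7≤8, i=2, swap(2,8) ⇒ [6,4,7,15,13,14,19,16,20,12,8]
j=9: 12>8, skip
swap(3,10) ⇒ [6,4,7,8,13,14,19,16,20,12,15]; return 3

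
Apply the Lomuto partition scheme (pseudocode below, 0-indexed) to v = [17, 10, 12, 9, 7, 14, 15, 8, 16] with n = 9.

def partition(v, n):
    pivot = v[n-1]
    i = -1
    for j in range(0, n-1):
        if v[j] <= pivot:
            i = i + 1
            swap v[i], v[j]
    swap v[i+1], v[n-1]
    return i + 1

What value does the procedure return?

pivot = v[8] = 16; i = -1
j=0: v[0]=17 > 16 → no swap
j=1: v[1]=10 ≤ 16 → i=0, swap v[0],v[1] → [10, 17, 12, 9, 7, 14, 15, 8, 16]
j=2: v[2]=12 ≤ 16 → i=1, swap v[1],v[2] → [10, 12, 17, 9, 7, 14, 15, 8, 16]
j=3: v[3]=9 ≤ 16 → i=2, swap v[2],v[3] → [10, 12, 9, 17, 7, 14, 15, 8, 16]
j=4: v[4]=7 ≤ 16 → i=3, swap v[3],v[4] → [10, 12, 9, 7, 17, 14, 15, 8, 16]
j=5: v[5]=14 ≤ 16 → i=4, swap v[4],v[5] → [10, 12, 9, 7, 14, 17, 15, 8, 16]
j=6: v[6]=15 ≤ 16 → i=5, swap v[5],v[6] → [10, 12, 9, 7, 14, 15, 17, 8, 16]
j=7: v[7]=8 ≤ 16 → i=6, swap v[6],v[7] → [10, 12, 9, 7, 14, 15, 8, 17, 16]
final swap v[7],v[8] → [10, 12, 9, 7, 14, 15, 8, 16, 17]; return 7

7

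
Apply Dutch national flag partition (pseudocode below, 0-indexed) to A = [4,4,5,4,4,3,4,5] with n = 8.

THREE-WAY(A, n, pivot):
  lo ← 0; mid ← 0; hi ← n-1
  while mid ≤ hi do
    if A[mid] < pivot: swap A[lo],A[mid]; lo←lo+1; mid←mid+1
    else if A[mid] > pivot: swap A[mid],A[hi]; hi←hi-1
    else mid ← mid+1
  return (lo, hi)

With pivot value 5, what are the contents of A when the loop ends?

[4,4,4,4,3,4,5,5]

lo=0 mid=0 hi=7
4<5: swap(0,0), lo=1 mid=1 ⇒ [4,4,5,4,4,3,4,5]
4<5: swap(1,1), lo=2 mid=2 ⇒ [4,4,5,4,4,3,4,5]
5=5: mid=3
4<5: swap(2,3), lo=3 mid=4 ⇒ [4,4,4,5,4,3,4,5]
4<5: swap(3,4), lo=4 mid=5 ⇒ [4,4,4,4,5,3,4,5]
3<5: swap(4,5), lo=5 mid=6 ⇒ [4,4,4,4,3,5,4,5]
4<5: swap(5,6), lo=6 mid=7 ⇒ [4,4,4,4,3,4,5,5]
5=5: mid=8
done. lo=6 hi=7; A=[4,4,4,4,3,4,5,5]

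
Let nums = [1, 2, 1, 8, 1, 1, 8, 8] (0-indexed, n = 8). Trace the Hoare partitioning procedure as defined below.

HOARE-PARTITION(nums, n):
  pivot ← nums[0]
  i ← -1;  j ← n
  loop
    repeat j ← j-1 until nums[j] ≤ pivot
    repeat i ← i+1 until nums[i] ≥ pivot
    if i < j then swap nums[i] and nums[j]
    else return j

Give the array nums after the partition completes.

pivot=1
j stops at 5 (1), i stops at 0 (1); swap ⇒ [1, 2, 1, 8, 1, 1, 8, 8]
j stops at 4 (1), i stops at 1 (2); swap ⇒ [1, 1, 1, 8, 2, 1, 8, 8]
j stops at 2, i stops at 2; i≥j ⇒ return 2. nums=[1, 1, 1, 8, 2, 1, 8, 8]

[1, 1, 1, 8, 2, 1, 8, 8]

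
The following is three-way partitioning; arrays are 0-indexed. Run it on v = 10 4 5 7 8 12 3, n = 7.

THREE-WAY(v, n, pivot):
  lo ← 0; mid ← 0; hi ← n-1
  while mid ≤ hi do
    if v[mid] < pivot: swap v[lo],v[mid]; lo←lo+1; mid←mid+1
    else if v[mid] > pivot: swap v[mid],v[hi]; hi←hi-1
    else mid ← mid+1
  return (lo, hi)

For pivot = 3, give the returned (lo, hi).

pivot = 3; lo=0, mid=0, hi=6
v[mid]=10>3: swap v[0],v[6]; hi=5 → 3 4 5 7 8 12 10
v[mid]=3=3: mid=1
v[mid]=4>3: swap v[1],v[5]; hi=4 → 3 12 5 7 8 4 10
v[mid]=12>3: swap v[1],v[4]; hi=3 → 3 8 5 7 12 4 10
v[mid]=8>3: swap v[1],v[3]; hi=2 → 3 7 5 8 12 4 10
v[mid]=7>3: swap v[1],v[2]; hi=1 → 3 5 7 8 12 4 10
v[mid]=5>3: swap v[1],v[1]; hi=0 → 3 5 7 8 12 4 10
end: lo=0, hi=0; v = 3 5 7 8 12 4 10

(0, 0)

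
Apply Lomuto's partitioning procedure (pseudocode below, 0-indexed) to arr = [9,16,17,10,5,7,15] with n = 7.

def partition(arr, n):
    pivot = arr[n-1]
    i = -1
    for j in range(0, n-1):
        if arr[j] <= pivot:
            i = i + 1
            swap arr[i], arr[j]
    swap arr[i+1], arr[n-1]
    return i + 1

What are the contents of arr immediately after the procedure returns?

pivot = arr[6] = 15; i = -1
j=0: arr[0]=9 ≤ 15 → i=0, swap arr[0],arr[0] (no change) → [9,16,17,10,5,7,15]
j=1: arr[1]=16 > 15 → no swap
j=2: arr[2]=17 > 15 → no swap
j=3: arr[3]=10 ≤ 15 → i=1, swap arr[1],arr[3] → [9,10,17,16,5,7,15]
j=4: arr[4]=5 ≤ 15 → i=2, swap arr[2],arr[4] → [9,10,5,16,17,7,15]
j=5: arr[5]=7 ≤ 15 → i=3, swap arr[3],arr[5] → [9,10,5,7,17,16,15]
final swap arr[4],arr[6] → [9,10,5,7,15,16,17]; return 4

[9,10,5,7,15,16,17]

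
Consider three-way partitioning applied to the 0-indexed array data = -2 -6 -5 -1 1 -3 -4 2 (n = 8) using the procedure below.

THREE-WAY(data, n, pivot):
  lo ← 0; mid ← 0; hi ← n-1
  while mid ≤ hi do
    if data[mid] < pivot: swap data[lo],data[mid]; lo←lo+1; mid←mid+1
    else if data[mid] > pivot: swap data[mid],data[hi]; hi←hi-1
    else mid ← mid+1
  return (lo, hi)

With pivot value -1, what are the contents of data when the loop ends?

-2 -6 -5 -4 -3 -1 2 1

lo=0 mid=0 hi=7
-2<-1: swap(0,0), lo=1 mid=1 ⇒ -2 -6 -5 -1 1 -3 -4 2
-6<-1: swap(1,1), lo=2 mid=2 ⇒ -2 -6 -5 -1 1 -3 -4 2
-5<-1: swap(2,2), lo=3 mid=3 ⇒ -2 -6 -5 -1 1 -3 -4 2
-1=-1: mid=4
1>-1: swap(4,7), hi=6 ⇒ -2 -6 -5 -1 2 -3 -4 1
2>-1: swap(4,6), hi=5 ⇒ -2 -6 -5 -1 -4 -3 2 1
-4<-1: swap(3,4), lo=4 mid=5 ⇒ -2 -6 -5 -4 -1 -3 2 1
-3<-1: swap(4,5), lo=5 mid=6 ⇒ -2 -6 -5 -4 -3 -1 2 1
done. lo=5 hi=5; data=-2 -6 -5 -4 -3 -1 2 1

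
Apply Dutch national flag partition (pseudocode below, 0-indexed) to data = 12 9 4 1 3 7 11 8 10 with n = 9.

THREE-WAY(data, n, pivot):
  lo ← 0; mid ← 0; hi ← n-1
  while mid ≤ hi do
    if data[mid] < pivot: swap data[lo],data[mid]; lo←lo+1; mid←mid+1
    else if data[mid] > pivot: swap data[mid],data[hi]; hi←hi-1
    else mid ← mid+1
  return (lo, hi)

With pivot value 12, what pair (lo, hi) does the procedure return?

(8, 8)

pivot = 12; lo=0, mid=0, hi=8
data[mid]=12=12: mid=1
data[mid]=9<12: swap data[0],data[1]; lo=1,mid=2 → 9 12 4 1 3 7 11 8 10
data[mid]=4<12: swap data[1],data[2]; lo=2,mid=3 → 9 4 12 1 3 7 11 8 10
data[mid]=1<12: swap data[2],data[3]; lo=3,mid=4 → 9 4 1 12 3 7 11 8 10
data[mid]=3<12: swap data[3],data[4]; lo=4,mid=5 → 9 4 1 3 12 7 11 8 10
data[mid]=7<12: swap data[4],data[5]; lo=5,mid=6 → 9 4 1 3 7 12 11 8 10
data[mid]=11<12: swap data[5],data[6]; lo=6,mid=7 → 9 4 1 3 7 11 12 8 10
data[mid]=8<12: swap data[6],data[7]; lo=7,mid=8 → 9 4 1 3 7 11 8 12 10
data[mid]=10<12: swap data[7],data[8]; lo=8,mid=9 → 9 4 1 3 7 11 8 10 12
end: lo=8, hi=8; data = 9 4 1 3 7 11 8 10 12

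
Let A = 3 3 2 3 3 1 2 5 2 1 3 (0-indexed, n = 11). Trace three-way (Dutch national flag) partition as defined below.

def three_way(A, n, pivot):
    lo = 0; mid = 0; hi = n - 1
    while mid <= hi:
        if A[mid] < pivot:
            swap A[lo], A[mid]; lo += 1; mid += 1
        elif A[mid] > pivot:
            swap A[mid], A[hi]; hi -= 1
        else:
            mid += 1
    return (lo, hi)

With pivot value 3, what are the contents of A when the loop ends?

pivot = 3; lo=0, mid=0, hi=10
A[mid]=3=3: mid=1
A[mid]=3=3: mid=2
A[mid]=2<3: swap A[0],A[2]; lo=1,mid=3 → 2 3 3 3 3 1 2 5 2 1 3
A[mid]=3=3: mid=4
A[mid]=3=3: mid=5
A[mid]=1<3: swap A[1],A[5]; lo=2,mid=6 → 2 1 3 3 3 3 2 5 2 1 3
A[mid]=2<3: swap A[2],A[6]; lo=3,mid=7 → 2 1 2 3 3 3 3 5 2 1 3
A[mid]=5>3: swap A[7],A[10]; hi=9 → 2 1 2 3 3 3 3 3 2 1 5
A[mid]=3=3: mid=8
A[mid]=2<3: swap A[3],A[8]; lo=4,mid=9 → 2 1 2 2 3 3 3 3 3 1 5
A[mid]=1<3: swap A[4],A[9]; lo=5,mid=10 → 2 1 2 2 1 3 3 3 3 3 5
end: lo=5, hi=9; A = 2 1 2 2 1 3 3 3 3 3 5

2 1 2 2 1 3 3 3 3 3 5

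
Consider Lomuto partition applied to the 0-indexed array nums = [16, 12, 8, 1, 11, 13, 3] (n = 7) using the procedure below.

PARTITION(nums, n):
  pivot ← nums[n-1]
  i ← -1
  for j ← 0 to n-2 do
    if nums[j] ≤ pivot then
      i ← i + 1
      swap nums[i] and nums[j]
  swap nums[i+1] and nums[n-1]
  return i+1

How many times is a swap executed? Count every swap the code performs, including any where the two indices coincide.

pivot=3, i=-1
j=0: 16>3, skip
j=1: 12>3, skip
j=2: 8>3, skip
j=3: 1≤3, i=0, swap(0,3) ⇒ [1, 12, 8, 16, 11, 13, 3]
j=4: 11>3, skip
j=5: 13>3, skip
swap(1,6) ⇒ [1, 3, 8, 16, 11, 13, 12]; return 1

2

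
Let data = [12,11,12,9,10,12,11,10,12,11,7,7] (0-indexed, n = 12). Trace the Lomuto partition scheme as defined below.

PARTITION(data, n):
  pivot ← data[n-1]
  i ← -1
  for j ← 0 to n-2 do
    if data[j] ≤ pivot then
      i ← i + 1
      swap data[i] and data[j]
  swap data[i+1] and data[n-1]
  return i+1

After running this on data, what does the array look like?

[7,7,12,9,10,12,11,10,12,11,12,11]

pivot=7, i=-1
j=0: 12>7, skip
j=1: 11>7, skip
j=2: 12>7, skip
j=3: 9>7, skip
j=4: 10>7, skip
j=5: 12>7, skip
j=6: 11>7, skip
j=7: 10>7, skip
j=8: 12>7, skip
j=9: 11>7, skip
j=10: 7≤7, i=0, swap(0,10) ⇒ [7,11,12,9,10,12,11,10,12,11,12,7]
swap(1,11) ⇒ [7,7,12,9,10,12,11,10,12,11,12,11]; return 1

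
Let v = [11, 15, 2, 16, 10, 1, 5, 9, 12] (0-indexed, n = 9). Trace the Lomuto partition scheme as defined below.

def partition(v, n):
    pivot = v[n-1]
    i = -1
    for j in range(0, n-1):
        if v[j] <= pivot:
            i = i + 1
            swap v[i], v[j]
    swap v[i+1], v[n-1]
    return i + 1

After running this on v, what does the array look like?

pivot=12, i=-1
j=0: 11≤12, i=0, swap(0,0) ⇒ [11, 15, 2, 16, 10, 1, 5, 9, 12]
j=1: 15>12, skip
j=2: 2≤12, i=1, swap(1,2) ⇒ [11, 2, 15, 16, 10, 1, 5, 9, 12]
j=3: 16>12, skip
j=4: 10≤12, i=2, swap(2,4) ⇒ [11, 2, 10, 16, 15, 1, 5, 9, 12]
j=5: 1≤12, i=3, swap(3,5) ⇒ [11, 2, 10, 1, 15, 16, 5, 9, 12]
j=6: 5≤12, i=4, swap(4,6) ⇒ [11, 2, 10, 1, 5, 16, 15, 9, 12]
j=7: 9≤12, i=5, swap(5,7) ⇒ [11, 2, 10, 1, 5, 9, 15, 16, 12]
swap(6,8) ⇒ [11, 2, 10, 1, 5, 9, 12, 16, 15]; return 6

[11, 2, 10, 1, 5, 9, 12, 16, 15]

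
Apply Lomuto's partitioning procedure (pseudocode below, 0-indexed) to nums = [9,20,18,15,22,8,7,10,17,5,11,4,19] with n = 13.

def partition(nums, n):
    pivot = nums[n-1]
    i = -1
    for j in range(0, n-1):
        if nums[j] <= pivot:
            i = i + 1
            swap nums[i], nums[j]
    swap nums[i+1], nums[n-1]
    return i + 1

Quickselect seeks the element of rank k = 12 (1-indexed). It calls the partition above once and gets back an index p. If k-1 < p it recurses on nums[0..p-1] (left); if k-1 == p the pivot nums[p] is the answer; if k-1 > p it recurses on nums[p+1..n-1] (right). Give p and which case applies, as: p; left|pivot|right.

10; right

pivot=19, i=-1
j=0: 9≤19, i=0, swap(0,0) ⇒ [9,20,18,15,22,8,7,10,17,5,11,4,19]
j=1: 20>19, skip
j=2: 18≤19, i=1, swap(1,2) ⇒ [9,18,20,15,22,8,7,10,17,5,11,4,19]
j=3: 15≤19, i=2, swap(2,3) ⇒ [9,18,15,20,22,8,7,10,17,5,11,4,19]
j=4: 22>19, skip
j=5: 8≤19, i=3, swap(3,5) ⇒ [9,18,15,8,22,20,7,10,17,5,11,4,19]
j=6: 7≤19, i=4, swap(4,6) ⇒ [9,18,15,8,7,20,22,10,17,5,11,4,19]
j=7: 10≤19, i=5, swap(5,7) ⇒ [9,18,15,8,7,10,22,20,17,5,11,4,19]
j=8: 17≤19, i=6, swap(6,8) ⇒ [9,18,15,8,7,10,17,20,22,5,11,4,19]
j=9: 5≤19, i=7, swap(7,9) ⇒ [9,18,15,8,7,10,17,5,22,20,11,4,19]
j=10: 11≤19, i=8, swap(8,10) ⇒ [9,18,15,8,7,10,17,5,11,20,22,4,19]
j=11: 4≤19, i=9, swap(9,11) ⇒ [9,18,15,8,7,10,17,5,11,4,22,20,19]
swap(10,12) ⇒ [9,18,15,8,7,10,17,5,11,4,19,20,22]; return 10
p = 10; k-1 = 11 > 10 ⇒ right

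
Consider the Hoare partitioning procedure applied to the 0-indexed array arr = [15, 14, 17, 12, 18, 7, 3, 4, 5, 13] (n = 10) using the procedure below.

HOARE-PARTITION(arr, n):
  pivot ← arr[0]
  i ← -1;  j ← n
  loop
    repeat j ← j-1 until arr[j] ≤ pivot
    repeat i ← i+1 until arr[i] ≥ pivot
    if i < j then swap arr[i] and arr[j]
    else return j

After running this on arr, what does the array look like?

[13, 14, 5, 12, 4, 7, 3, 18, 17, 15]

pivot = arr[0] = 15; i = -1, j = 10
j→9 (arr[9]=13≤15), i→0 (arr[0]=15≥15); i<j, swap → [13, 14, 17, 12, 18, 7, 3, 4, 5, 15]
j→8 (arr[8]=5≤15), i→2 (arr[2]=17≥15); i<j, swap → [13, 14, 5, 12, 18, 7, 3, 4, 17, 15]
j→7 (arr[7]=4≤15), i→4 (arr[4]=18≥15); i<j, swap → [13, 14, 5, 12, 4, 7, 3, 18, 17, 15]
j→6, i→7; i≥j, return j=6. arr = [13, 14, 5, 12, 4, 7, 3, 18, 17, 15]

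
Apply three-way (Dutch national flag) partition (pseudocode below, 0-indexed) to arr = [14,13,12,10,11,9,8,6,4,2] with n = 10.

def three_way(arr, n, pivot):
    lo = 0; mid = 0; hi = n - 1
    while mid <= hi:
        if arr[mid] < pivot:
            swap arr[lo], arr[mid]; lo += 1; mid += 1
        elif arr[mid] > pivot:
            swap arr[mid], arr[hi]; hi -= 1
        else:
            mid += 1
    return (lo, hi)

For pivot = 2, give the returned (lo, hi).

pivot = 2; lo=0, mid=0, hi=9
arr[mid]=14>2: swap arr[0],arr[9]; hi=8 → [2,13,12,10,11,9,8,6,4,14]
arr[mid]=2=2: mid=1
arr[mid]=13>2: swap arr[1],arr[8]; hi=7 → [2,4,12,10,11,9,8,6,13,14]
arr[mid]=4>2: swap arr[1],arr[7]; hi=6 → [2,6,12,10,11,9,8,4,13,14]
arr[mid]=6>2: swap arr[1],arr[6]; hi=5 → [2,8,12,10,11,9,6,4,13,14]
arr[mid]=8>2: swap arr[1],arr[5]; hi=4 → [2,9,12,10,11,8,6,4,13,14]
arr[mid]=9>2: swap arr[1],arr[4]; hi=3 → [2,11,12,10,9,8,6,4,13,14]
arr[mid]=11>2: swap arr[1],arr[3]; hi=2 → [2,10,12,11,9,8,6,4,13,14]
arr[mid]=10>2: swap arr[1],arr[2]; hi=1 → [2,12,10,11,9,8,6,4,13,14]
arr[mid]=12>2: swap arr[1],arr[1]; hi=0 → [2,12,10,11,9,8,6,4,13,14]
end: lo=0, hi=0; arr = [2,12,10,11,9,8,6,4,13,14]

(0, 0)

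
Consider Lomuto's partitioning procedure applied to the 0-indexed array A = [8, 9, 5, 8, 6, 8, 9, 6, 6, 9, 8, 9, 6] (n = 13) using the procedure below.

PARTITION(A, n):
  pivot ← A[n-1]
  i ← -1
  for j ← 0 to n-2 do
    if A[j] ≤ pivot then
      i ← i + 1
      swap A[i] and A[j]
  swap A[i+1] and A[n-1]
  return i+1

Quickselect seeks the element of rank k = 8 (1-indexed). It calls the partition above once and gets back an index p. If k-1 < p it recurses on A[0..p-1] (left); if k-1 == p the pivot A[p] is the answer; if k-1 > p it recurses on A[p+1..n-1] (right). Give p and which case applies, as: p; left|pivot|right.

4; right

pivot = A[12] = 6; i = -1
j=0: A[0]=8 > 6 → no swap
j=1: A[1]=9 > 6 → no swap
j=2: A[2]=5 ≤ 6 → i=0, swap A[0],A[2] → [5, 9, 8, 8, 6, 8, 9, 6, 6, 9, 8, 9, 6]
j=3: A[3]=8 > 6 → no swap
j=4: A[4]=6 ≤ 6 → i=1, swap A[1],A[4] → [5, 6, 8, 8, 9, 8, 9, 6, 6, 9, 8, 9, 6]
j=5: A[5]=8 > 6 → no swap
j=6: A[6]=9 > 6 → no swap
j=7: A[7]=6 ≤ 6 → i=2, swap A[2],A[7] → [5, 6, 6, 8, 9, 8, 9, 8, 6, 9, 8, 9, 6]
j=8: A[8]=6 ≤ 6 → i=3, swap A[3],A[8] → [5, 6, 6, 6, 9, 8, 9, 8, 8, 9, 8, 9, 6]
j=9: A[9]=9 > 6 → no swap
j=10: A[10]=8 > 6 → no swap
j=11: A[11]=9 > 6 → no swap
final swap A[4],A[12] → [5, 6, 6, 6, 6, 8, 9, 8, 8, 9, 8, 9, 9]; return 4
p = 4; k-1 = 7 > 4 ⇒ right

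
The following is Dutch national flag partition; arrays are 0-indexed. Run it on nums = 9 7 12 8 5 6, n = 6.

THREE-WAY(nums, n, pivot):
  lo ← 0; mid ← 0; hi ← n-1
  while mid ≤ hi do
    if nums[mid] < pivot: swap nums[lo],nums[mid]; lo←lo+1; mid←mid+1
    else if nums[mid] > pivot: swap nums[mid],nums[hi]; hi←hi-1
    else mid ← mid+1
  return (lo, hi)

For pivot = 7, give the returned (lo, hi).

(2, 2)

lo=0 mid=0 hi=5
9>7: swap(0,5), hi=4 ⇒ 6 7 12 8 5 9
6<7: swap(0,0), lo=1 mid=1 ⇒ 6 7 12 8 5 9
7=7: mid=2
12>7: swap(2,4), hi=3 ⇒ 6 7 5 8 12 9
5<7: swap(1,2), lo=2 mid=3 ⇒ 6 5 7 8 12 9
8>7: swap(3,3), hi=2 ⇒ 6 5 7 8 12 9
done. lo=2 hi=2; nums=6 5 7 8 12 9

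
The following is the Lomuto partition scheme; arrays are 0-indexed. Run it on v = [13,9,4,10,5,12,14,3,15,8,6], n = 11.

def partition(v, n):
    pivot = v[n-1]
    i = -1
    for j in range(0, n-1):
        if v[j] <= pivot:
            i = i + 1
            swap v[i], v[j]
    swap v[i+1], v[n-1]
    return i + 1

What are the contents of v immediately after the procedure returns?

[4,5,3,6,9,12,14,13,15,8,10]

pivot = v[10] = 6; i = -1
j=0: v[0]=13 > 6 → no swap
j=1: v[1]=9 > 6 → no swap
j=2: v[2]=4 ≤ 6 → i=0, swap v[0],v[2] → [4,9,13,10,5,12,14,3,15,8,6]
j=3: v[3]=10 > 6 → no swap
j=4: v[4]=5 ≤ 6 → i=1, swap v[1],v[4] → [4,5,13,10,9,12,14,3,15,8,6]
j=5: v[5]=12 > 6 → no swap
j=6: v[6]=14 > 6 → no swap
j=7: v[7]=3 ≤ 6 → i=2, swap v[2],v[7] → [4,5,3,10,9,12,14,13,15,8,6]
j=8: v[8]=15 > 6 → no swap
j=9: v[9]=8 > 6 → no swap
final swap v[3],v[10] → [4,5,3,6,9,12,14,13,15,8,10]; return 3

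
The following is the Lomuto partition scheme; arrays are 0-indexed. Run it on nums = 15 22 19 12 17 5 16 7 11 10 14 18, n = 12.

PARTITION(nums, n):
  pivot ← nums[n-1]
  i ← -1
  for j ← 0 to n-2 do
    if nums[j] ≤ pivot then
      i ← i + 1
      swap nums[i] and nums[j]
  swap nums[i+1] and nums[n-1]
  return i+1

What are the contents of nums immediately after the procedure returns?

pivot=18, i=-1
j=0: 15≤18, i=0, swap(0,0) ⇒ 15 22 19 12 17 5 16 7 11 10 14 18
j=1: 22>18, skip
j=2: 19>18, skip
j=3: 12≤18, i=1, swap(1,3) ⇒ 15 12 19 22 17 5 16 7 11 10 14 18
j=4: 17≤18, i=2, swap(2,4) ⇒ 15 12 17 22 19 5 16 7 11 10 14 18
j=5: 5≤18, i=3, swap(3,5) ⇒ 15 12 17 5 19 22 16 7 11 10 14 18
j=6: 16≤18, i=4, swap(4,6) ⇒ 15 12 17 5 16 22 19 7 11 10 14 18
j=7: 7≤18, i=5, swap(5,7) ⇒ 15 12 17 5 16 7 19 22 11 10 14 18
j=8: 11≤18, i=6, swap(6,8) ⇒ 15 12 17 5 16 7 11 22 19 10 14 18
j=9: 10≤18, i=7, swap(7,9) ⇒ 15 12 17 5 16 7 11 10 19 22 14 18
j=10: 14≤18, i=8, swap(8,10) ⇒ 15 12 17 5 16 7 11 10 14 22 19 18
swap(9,11) ⇒ 15 12 17 5 16 7 11 10 14 18 19 22; return 9

15 12 17 5 16 7 11 10 14 18 19 22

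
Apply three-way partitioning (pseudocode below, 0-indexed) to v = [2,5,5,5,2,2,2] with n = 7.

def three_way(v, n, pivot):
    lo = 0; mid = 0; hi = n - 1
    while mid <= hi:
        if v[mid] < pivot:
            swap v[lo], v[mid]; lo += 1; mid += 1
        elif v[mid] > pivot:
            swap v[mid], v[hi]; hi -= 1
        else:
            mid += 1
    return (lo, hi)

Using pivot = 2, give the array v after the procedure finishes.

pivot = 2; lo=0, mid=0, hi=6
v[mid]=2=2: mid=1
v[mid]=5>2: swap v[1],v[6]; hi=5 → [2,2,5,5,2,2,5]
v[mid]=2=2: mid=2
v[mid]=5>2: swap v[2],v[5]; hi=4 → [2,2,2,5,2,5,5]
v[mid]=2=2: mid=3
v[mid]=5>2: swap v[3],v[4]; hi=3 → [2,2,2,2,5,5,5]
v[mid]=2=2: mid=4
end: lo=0, hi=3; v = [2,2,2,2,5,5,5]

[2,2,2,2,5,5,5]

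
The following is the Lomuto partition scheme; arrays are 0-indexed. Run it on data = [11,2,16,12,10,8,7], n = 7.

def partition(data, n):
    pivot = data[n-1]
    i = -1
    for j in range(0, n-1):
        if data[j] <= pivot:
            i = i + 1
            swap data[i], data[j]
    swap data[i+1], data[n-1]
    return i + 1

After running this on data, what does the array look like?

pivot=7, i=-1
j=0: 11>7, skip
j=1: 2≤7, i=0, swap(0,1) ⇒ [2,11,16,12,10,8,7]
j=2: 16>7, skip
j=3: 12>7, skip
j=4: 10>7, skip
j=5: 8>7, skip
swap(1,6) ⇒ [2,7,16,12,10,8,11]; return 1

[2,7,16,12,10,8,11]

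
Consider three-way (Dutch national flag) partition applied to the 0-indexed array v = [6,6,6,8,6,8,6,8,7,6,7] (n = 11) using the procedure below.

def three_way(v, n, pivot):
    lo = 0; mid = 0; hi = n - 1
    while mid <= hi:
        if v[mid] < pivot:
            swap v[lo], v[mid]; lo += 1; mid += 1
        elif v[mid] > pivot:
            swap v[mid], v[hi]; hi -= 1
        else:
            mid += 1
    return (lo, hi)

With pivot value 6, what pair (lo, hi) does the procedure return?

lo=0 mid=0 hi=10
6=6: mid=1
6=6: mid=2
6=6: mid=3
8>6: swap(3,10), hi=9 ⇒ [6,6,6,7,6,8,6,8,7,6,8]
7>6: swap(3,9), hi=8 ⇒ [6,6,6,6,6,8,6,8,7,7,8]
6=6: mid=4
6=6: mid=5
8>6: swap(5,8), hi=7 ⇒ [6,6,6,6,6,7,6,8,8,7,8]
7>6: swap(5,7), hi=6 ⇒ [6,6,6,6,6,8,6,7,8,7,8]
8>6: swap(5,6), hi=5 ⇒ [6,6,6,6,6,6,8,7,8,7,8]
6=6: mid=6
done. lo=0 hi=5; v=[6,6,6,6,6,6,8,7,8,7,8]

(0, 5)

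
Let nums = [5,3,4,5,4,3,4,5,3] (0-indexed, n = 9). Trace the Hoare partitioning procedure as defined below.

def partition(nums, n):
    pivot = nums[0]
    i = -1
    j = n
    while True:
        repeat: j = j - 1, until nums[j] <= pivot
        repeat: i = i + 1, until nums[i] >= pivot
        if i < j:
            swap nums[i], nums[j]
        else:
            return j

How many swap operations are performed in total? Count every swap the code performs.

pivot = nums[0] = 5; i = -1, j = 9
j→8 (nums[8]=3≤5), i→0 (nums[0]=5≥5); i<j, swap → [3,3,4,5,4,3,4,5,5]
j→7 (nums[7]=5≤5), i→3 (nums[3]=5≥5); i<j, swap → [3,3,4,5,4,3,4,5,5]
j→6, i→7; i≥j, return j=6. nums = [3,3,4,5,4,3,4,5,5]

2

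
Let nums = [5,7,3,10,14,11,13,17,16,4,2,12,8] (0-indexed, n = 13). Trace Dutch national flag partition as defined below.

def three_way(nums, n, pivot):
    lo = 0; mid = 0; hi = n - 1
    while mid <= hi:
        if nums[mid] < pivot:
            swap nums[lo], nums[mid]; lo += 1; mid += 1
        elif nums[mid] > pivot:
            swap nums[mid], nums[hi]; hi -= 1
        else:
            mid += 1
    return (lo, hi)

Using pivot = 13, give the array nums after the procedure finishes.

[5,7,3,10,8,11,12,2,4,13,16,17,14]

lo=0 mid=0 hi=12
5<13: swap(0,0), lo=1 mid=1 ⇒ [5,7,3,10,14,11,13,17,16,4,2,12,8]
7<13: swap(1,1), lo=2 mid=2 ⇒ [5,7,3,10,14,11,13,17,16,4,2,12,8]
3<13: swap(2,2), lo=3 mid=3 ⇒ [5,7,3,10,14,11,13,17,16,4,2,12,8]
10<13: swap(3,3), lo=4 mid=4 ⇒ [5,7,3,10,14,11,13,17,16,4,2,12,8]
14>13: swap(4,12), hi=11 ⇒ [5,7,3,10,8,11,13,17,16,4,2,12,14]
8<13: swap(4,4), lo=5 mid=5 ⇒ [5,7,3,10,8,11,13,17,16,4,2,12,14]
11<13: swap(5,5), lo=6 mid=6 ⇒ [5,7,3,10,8,11,13,17,16,4,2,12,14]
13=13: mid=7
17>13: swap(7,11), hi=10 ⇒ [5,7,3,10,8,11,13,12,16,4,2,17,14]
12<13: swap(6,7), lo=7 mid=8 ⇒ [5,7,3,10,8,11,12,13,16,4,2,17,14]
16>13: swap(8,10), hi=9 ⇒ [5,7,3,10,8,11,12,13,2,4,16,17,14]
2<13: swap(7,8), lo=8 mid=9 ⇒ [5,7,3,10,8,11,12,2,13,4,16,17,14]
4<13: swap(8,9), lo=9 mid=10 ⇒ [5,7,3,10,8,11,12,2,4,13,16,17,14]
done. lo=9 hi=9; nums=[5,7,3,10,8,11,12,2,4,13,16,17,14]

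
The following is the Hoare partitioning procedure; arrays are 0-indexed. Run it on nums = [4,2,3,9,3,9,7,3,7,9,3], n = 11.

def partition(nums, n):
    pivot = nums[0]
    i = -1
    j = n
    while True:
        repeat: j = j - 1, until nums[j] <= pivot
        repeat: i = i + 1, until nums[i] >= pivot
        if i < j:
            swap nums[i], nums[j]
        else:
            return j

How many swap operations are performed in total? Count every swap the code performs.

pivot = nums[0] = 4; i = -1, j = 11
j→10 (nums[10]=3≤4), i→0 (nums[0]=4≥4); i<j, swap → [3,2,3,9,3,9,7,3,7,9,4]
j→7 (nums[7]=3≤4), i→3 (nums[3]=9≥4); i<j, swap → [3,2,3,3,3,9,7,9,7,9,4]
j→4, i→5; i≥j, return j=4. nums = [3,2,3,3,3,9,7,9,7,9,4]

2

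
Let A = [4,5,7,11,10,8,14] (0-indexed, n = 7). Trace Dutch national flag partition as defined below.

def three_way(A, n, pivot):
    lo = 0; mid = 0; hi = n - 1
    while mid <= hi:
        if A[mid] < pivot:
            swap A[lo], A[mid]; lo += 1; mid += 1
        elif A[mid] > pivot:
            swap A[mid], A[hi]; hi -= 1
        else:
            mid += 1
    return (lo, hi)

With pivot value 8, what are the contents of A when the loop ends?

pivot = 8; lo=0, mid=0, hi=6
A[mid]=4<8: swap A[0],A[0]; lo=1,mid=1 → [4,5,7,11,10,8,14]
A[mid]=5<8: swap A[1],A[1]; lo=2,mid=2 → [4,5,7,11,10,8,14]
A[mid]=7<8: swap A[2],A[2]; lo=3,mid=3 → [4,5,7,11,10,8,14]
A[mid]=11>8: swap A[3],A[6]; hi=5 → [4,5,7,14,10,8,11]
A[mid]=14>8: swap A[3],A[5]; hi=4 → [4,5,7,8,10,14,11]
A[mid]=8=8: mid=4
A[mid]=10>8: swap A[4],A[4]; hi=3 → [4,5,7,8,10,14,11]
end: lo=3, hi=3; A = [4,5,7,8,10,14,11]

[4,5,7,8,10,14,11]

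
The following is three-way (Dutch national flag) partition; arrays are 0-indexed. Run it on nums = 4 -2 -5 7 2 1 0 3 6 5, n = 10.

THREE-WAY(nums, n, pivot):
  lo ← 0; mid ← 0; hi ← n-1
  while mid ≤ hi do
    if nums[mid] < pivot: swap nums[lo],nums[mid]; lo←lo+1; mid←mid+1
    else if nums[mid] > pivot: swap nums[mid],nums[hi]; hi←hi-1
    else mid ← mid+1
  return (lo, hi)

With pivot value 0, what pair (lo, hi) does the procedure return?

(2, 2)

lo=0 mid=0 hi=9
4>0: swap(0,9), hi=8 ⇒ 5 -2 -5 7 2 1 0 3 6 4
5>0: swap(0,8), hi=7 ⇒ 6 -2 -5 7 2 1 0 3 5 4
6>0: swap(0,7), hi=6 ⇒ 3 -2 -5 7 2 1 0 6 5 4
3>0: swap(0,6), hi=5 ⇒ 0 -2 -5 7 2 1 3 6 5 4
0=0: mid=1
-2<0: swap(0,1), lo=1 mid=2 ⇒ -2 0 -5 7 2 1 3 6 5 4
-5<0: swap(1,2), lo=2 mid=3 ⇒ -2 -5 0 7 2 1 3 6 5 4
7>0: swap(3,5), hi=4 ⇒ -2 -5 0 1 2 7 3 6 5 4
1>0: swap(3,4), hi=3 ⇒ -2 -5 0 2 1 7 3 6 5 4
2>0: swap(3,3), hi=2 ⇒ -2 -5 0 2 1 7 3 6 5 4
done. lo=2 hi=2; nums=-2 -5 0 2 1 7 3 6 5 4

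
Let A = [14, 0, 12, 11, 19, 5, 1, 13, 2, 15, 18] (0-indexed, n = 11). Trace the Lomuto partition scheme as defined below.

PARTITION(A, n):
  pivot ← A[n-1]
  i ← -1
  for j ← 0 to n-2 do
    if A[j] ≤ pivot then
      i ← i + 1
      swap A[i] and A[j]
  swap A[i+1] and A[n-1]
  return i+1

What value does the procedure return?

9

pivot=18, i=-1
j=0: 14≤18, i=0, swap(0,0) ⇒ [14, 0, 12, 11, 19, 5, 1, 13, 2, 15, 18]
j=1: 0≤18, i=1, swap(1,1) ⇒ [14, 0, 12, 11, 19, 5, 1, 13, 2, 15, 18]
j=2: 12≤18, i=2, swap(2,2) ⇒ [14, 0, 12, 11, 19, 5, 1, 13, 2, 15, 18]
j=3: 11≤18, i=3, swap(3,3) ⇒ [14, 0, 12, 11, 19, 5, 1, 13, 2, 15, 18]
j=4: 19>18, skip
j=5: 5≤18, i=4, swap(4,5) ⇒ [14, 0, 12, 11, 5, 19, 1, 13, 2, 15, 18]
j=6: 1≤18, i=5, swap(5,6) ⇒ [14, 0, 12, 11, 5, 1, 19, 13, 2, 15, 18]
j=7: 13≤18, i=6, swap(6,7) ⇒ [14, 0, 12, 11, 5, 1, 13, 19, 2, 15, 18]
j=8: 2≤18, i=7, swap(7,8) ⇒ [14, 0, 12, 11, 5, 1, 13, 2, 19, 15, 18]
j=9: 15≤18, i=8, swap(8,9) ⇒ [14, 0, 12, 11, 5, 1, 13, 2, 15, 19, 18]
swap(9,10) ⇒ [14, 0, 12, 11, 5, 1, 13, 2, 15, 18, 19]; return 9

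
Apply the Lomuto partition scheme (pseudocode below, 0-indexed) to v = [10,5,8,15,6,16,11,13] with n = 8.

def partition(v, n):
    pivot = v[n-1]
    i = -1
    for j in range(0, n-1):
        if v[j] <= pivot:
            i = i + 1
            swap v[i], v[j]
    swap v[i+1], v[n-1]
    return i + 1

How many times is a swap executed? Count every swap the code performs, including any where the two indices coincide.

6

pivot=13, i=-1
j=0: 10≤13, i=0, swap(0,0) ⇒ [10,5,8,15,6,16,11,13]
j=1: 5≤13, i=1, swap(1,1) ⇒ [10,5,8,15,6,16,11,13]
j=2: 8≤13, i=2, swap(2,2) ⇒ [10,5,8,15,6,16,11,13]
j=3: 15>13, skip
j=4: 6≤13, i=3, swap(3,4) ⇒ [10,5,8,6,15,16,11,13]
j=5: 16>13, skip
j=6: 11≤13, i=4, swap(4,6) ⇒ [10,5,8,6,11,16,15,13]
swap(5,7) ⇒ [10,5,8,6,11,13,15,16]; return 5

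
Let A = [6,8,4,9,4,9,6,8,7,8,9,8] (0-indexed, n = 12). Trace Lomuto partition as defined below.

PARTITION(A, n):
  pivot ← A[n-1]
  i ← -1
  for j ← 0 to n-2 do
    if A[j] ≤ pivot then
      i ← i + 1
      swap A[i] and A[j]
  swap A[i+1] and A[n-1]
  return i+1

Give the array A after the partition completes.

[6,8,4,4,6,8,7,8,8,9,9,9]

pivot = A[11] = 8; i = -1
j=0: A[0]=6 ≤ 8 → i=0, swap A[0],A[0] (no change) → [6,8,4,9,4,9,6,8,7,8,9,8]
j=1: A[1]=8 ≤ 8 → i=1, swap A[1],A[1] (no change) → [6,8,4,9,4,9,6,8,7,8,9,8]
j=2: A[2]=4 ≤ 8 → i=2, swap A[2],A[2] (no change) → [6,8,4,9,4,9,6,8,7,8,9,8]
j=3: A[3]=9 > 8 → no swap
j=4: A[4]=4 ≤ 8 → i=3, swap A[3],A[4] → [6,8,4,4,9,9,6,8,7,8,9,8]
j=5: A[5]=9 > 8 → no swap
j=6: A[6]=6 ≤ 8 → i=4, swap A[4],A[6] → [6,8,4,4,6,9,9,8,7,8,9,8]
j=7: A[7]=8 ≤ 8 → i=5, swap A[5],A[7] → [6,8,4,4,6,8,9,9,7,8,9,8]
j=8: A[8]=7 ≤ 8 → i=6, swap A[6],A[8] → [6,8,4,4,6,8,7,9,9,8,9,8]
j=9: A[9]=8 ≤ 8 → i=7, swap A[7],A[9] → [6,8,4,4,6,8,7,8,9,9,9,8]
j=10: A[10]=9 > 8 → no swap
final swap A[8],A[11] → [6,8,4,4,6,8,7,8,8,9,9,9]; return 8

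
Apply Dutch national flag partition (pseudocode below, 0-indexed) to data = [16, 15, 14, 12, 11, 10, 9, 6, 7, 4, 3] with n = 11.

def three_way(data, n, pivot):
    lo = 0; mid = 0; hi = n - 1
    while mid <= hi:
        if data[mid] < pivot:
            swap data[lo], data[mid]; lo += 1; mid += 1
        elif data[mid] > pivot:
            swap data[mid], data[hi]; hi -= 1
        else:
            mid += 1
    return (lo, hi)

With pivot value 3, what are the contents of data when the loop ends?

[3, 14, 12, 11, 10, 9, 6, 7, 4, 15, 16]

pivot = 3; lo=0, mid=0, hi=10
data[mid]=16>3: swap data[0],data[10]; hi=9 → [3, 15, 14, 12, 11, 10, 9, 6, 7, 4, 16]
data[mid]=3=3: mid=1
data[mid]=15>3: swap data[1],data[9]; hi=8 → [3, 4, 14, 12, 11, 10, 9, 6, 7, 15, 16]
data[mid]=4>3: swap data[1],data[8]; hi=7 → [3, 7, 14, 12, 11, 10, 9, 6, 4, 15, 16]
data[mid]=7>3: swap data[1],data[7]; hi=6 → [3, 6, 14, 12, 11, 10, 9, 7, 4, 15, 16]
data[mid]=6>3: swap data[1],data[6]; hi=5 → [3, 9, 14, 12, 11, 10, 6, 7, 4, 15, 16]
data[mid]=9>3: swap data[1],data[5]; hi=4 → [3, 10, 14, 12, 11, 9, 6, 7, 4, 15, 16]
data[mid]=10>3: swap data[1],data[4]; hi=3 → [3, 11, 14, 12, 10, 9, 6, 7, 4, 15, 16]
data[mid]=11>3: swap data[1],data[3]; hi=2 → [3, 12, 14, 11, 10, 9, 6, 7, 4, 15, 16]
data[mid]=12>3: swap data[1],data[2]; hi=1 → [3, 14, 12, 11, 10, 9, 6, 7, 4, 15, 16]
data[mid]=14>3: swap data[1],data[1]; hi=0 → [3, 14, 12, 11, 10, 9, 6, 7, 4, 15, 16]
end: lo=0, hi=0; data = [3, 14, 12, 11, 10, 9, 6, 7, 4, 15, 16]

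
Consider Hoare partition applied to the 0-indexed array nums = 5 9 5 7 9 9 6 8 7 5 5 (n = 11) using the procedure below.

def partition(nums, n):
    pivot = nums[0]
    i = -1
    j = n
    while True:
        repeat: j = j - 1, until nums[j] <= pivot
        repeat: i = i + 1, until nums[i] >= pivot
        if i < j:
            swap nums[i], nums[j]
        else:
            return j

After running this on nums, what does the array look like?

pivot = nums[0] = 5; i = -1, j = 11
j→10 (nums[10]=5≤5), i→0 (nums[0]=5≥5); i<j, swap → 5 9 5 7 9 9 6 8 7 5 5
j→9 (nums[9]=5≤5), i→1 (nums[1]=9≥5); i<j, swap → 5 5 5 7 9 9 6 8 7 9 5
j→2, i→2; i≥j, return j=2. nums = 5 5 5 7 9 9 6 8 7 9 5

5 5 5 7 9 9 6 8 7 9 5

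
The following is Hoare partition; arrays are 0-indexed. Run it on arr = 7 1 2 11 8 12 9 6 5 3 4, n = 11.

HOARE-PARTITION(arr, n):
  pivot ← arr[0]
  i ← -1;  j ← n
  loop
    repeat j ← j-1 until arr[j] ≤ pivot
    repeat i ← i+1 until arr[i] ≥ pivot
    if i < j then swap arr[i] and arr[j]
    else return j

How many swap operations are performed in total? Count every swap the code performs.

pivot = arr[0] = 7; i = -1, j = 11
j→10 (arr[10]=4≤7), i→0 (arr[0]=7≥7); i<j, swap → 4 1 2 11 8 12 9 6 5 3 7
j→9 (arr[9]=3≤7), i→3 (arr[3]=11≥7); i<j, swap → 4 1 2 3 8 12 9 6 5 11 7
j→8 (arr[8]=5≤7), i→4 (arr[4]=8≥7); i<j, swap → 4 1 2 3 5 12 9 6 8 11 7
j→7 (arr[7]=6≤7), i→5 (arr[5]=12≥7); i<j, swap → 4 1 2 3 5 6 9 12 8 11 7
j→5, i→6; i≥j, return j=5. arr = 4 1 2 3 5 6 9 12 8 11 7

4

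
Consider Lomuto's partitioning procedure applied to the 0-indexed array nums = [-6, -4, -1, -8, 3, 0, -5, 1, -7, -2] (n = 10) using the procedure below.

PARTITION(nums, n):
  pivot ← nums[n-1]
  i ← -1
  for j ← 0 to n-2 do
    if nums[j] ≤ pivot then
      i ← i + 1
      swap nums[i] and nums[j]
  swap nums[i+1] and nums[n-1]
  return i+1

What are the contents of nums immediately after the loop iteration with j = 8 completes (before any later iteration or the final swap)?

[-6, -4, -8, -5, -7, 0, -1, 1, 3, -2]

pivot=-2, i=-1
j=0: -6≤-2, i=0, swap(0,0) ⇒ [-6, -4, -1, -8, 3, 0, -5, 1, -7, -2]
j=1: -4≤-2, i=1, swap(1,1) ⇒ [-6, -4, -1, -8, 3, 0, -5, 1, -7, -2]
j=2: -1>-2, skip
j=3: -8≤-2, i=2, swap(2,3) ⇒ [-6, -4, -8, -1, 3, 0, -5, 1, -7, -2]
j=4: 3>-2, skip
j=5: 0>-2, skip
j=6: -5≤-2, i=3, swap(3,6) ⇒ [-6, -4, -8, -5, 3, 0, -1, 1, -7, -2]
j=7: 1>-2, skip
j=8: -7≤-2, i=4, swap(4,8) ⇒ [-6, -4, -8, -5, -7, 0, -1, 1, 3, -2]
(after j=8) nums = [-6, -4, -8, -5, -7, 0, -1, 1, 3, -2]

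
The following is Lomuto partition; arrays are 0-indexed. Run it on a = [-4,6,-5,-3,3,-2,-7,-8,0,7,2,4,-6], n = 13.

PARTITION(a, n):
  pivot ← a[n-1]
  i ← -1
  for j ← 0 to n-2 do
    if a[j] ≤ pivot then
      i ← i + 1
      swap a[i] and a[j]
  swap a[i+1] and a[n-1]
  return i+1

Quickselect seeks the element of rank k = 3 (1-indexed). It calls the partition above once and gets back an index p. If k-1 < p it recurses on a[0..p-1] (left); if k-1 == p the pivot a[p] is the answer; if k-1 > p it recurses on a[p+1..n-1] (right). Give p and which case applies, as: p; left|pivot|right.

pivot = a[12] = -6; i = -1
j=0: a[0]=-4 > -6 → no swap
j=1: a[1]=6 > -6 → no swap
j=2: a[2]=-5 > -6 → no swap
j=3: a[3]=-3 > -6 → no swap
j=4: a[4]=3 > -6 → no swap
j=5: a[5]=-2 > -6 → no swap
j=6: a[6]=-7 ≤ -6 → i=0, swap a[0],a[6] → [-7,6,-5,-3,3,-2,-4,-8,0,7,2,4,-6]
j=7: a[7]=-8 ≤ -6 → i=1, swap a[1],a[7] → [-7,-8,-5,-3,3,-2,-4,6,0,7,2,4,-6]
j=8: a[8]=0 > -6 → no swap
j=9: a[9]=7 > -6 → no swap
j=10: a[10]=2 > -6 → no swap
j=11: a[11]=4 > -6 → no swap
final swap a[2],a[12] → [-7,-8,-6,-3,3,-2,-4,6,0,7,2,4,-5]; return 2
p = 2; k-1 = 2 == 2 ⇒ pivot

2; pivot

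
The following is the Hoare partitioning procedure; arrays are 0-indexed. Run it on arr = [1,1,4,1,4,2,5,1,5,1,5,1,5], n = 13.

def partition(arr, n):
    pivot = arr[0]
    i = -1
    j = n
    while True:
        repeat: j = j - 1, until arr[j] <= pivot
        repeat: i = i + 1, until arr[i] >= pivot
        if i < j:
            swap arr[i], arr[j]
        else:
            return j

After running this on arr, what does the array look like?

[1,1,1,1,4,2,5,4,5,1,5,1,5]

pivot = arr[0] = 1; i = -1, j = 13
j→11 (arr[11]=1≤1), i→0 (arr[0]=1≥1); i<j, swap → [1,1,4,1,4,2,5,1,5,1,5,1,5]
j→9 (arr[9]=1≤1), i→1 (arr[1]=1≥1); i<j, swap → [1,1,4,1,4,2,5,1,5,1,5,1,5]
j→7 (arr[7]=1≤1), i→2 (arr[2]=4≥1); i<j, swap → [1,1,1,1,4,2,5,4,5,1,5,1,5]
j→3, i→3; i≥j, return j=3. arr = [1,1,1,1,4,2,5,4,5,1,5,1,5]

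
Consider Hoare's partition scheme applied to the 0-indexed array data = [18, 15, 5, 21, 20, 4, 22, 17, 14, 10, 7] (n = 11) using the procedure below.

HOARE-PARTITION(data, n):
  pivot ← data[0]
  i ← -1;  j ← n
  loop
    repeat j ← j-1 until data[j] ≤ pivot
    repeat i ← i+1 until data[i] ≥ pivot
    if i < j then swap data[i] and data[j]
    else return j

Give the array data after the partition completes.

pivot = data[0] = 18; i = -1, j = 11
j→10 (data[10]=7≤18), i→0 (data[0]=18≥18); i<j, swap → [7, 15, 5, 21, 20, 4, 22, 17, 14, 10, 18]
j→9 (data[9]=10≤18), i→3 (data[3]=21≥18); i<j, swap → [7, 15, 5, 10, 20, 4, 22, 17, 14, 21, 18]
j→8 (data[8]=14≤18), i→4 (data[4]=20≥18); i<j, swap → [7, 15, 5, 10, 14, 4, 22, 17, 20, 21, 18]
j→7 (data[7]=17≤18), i→6 (data[6]=22≥18); i<j, swap → [7, 15, 5, 10, 14, 4, 17, 22, 20, 21, 18]
j→6, i→7; i≥j, return j=6. data = [7, 15, 5, 10, 14, 4, 17, 22, 20, 21, 18]

[7, 15, 5, 10, 14, 4, 17, 22, 20, 21, 18]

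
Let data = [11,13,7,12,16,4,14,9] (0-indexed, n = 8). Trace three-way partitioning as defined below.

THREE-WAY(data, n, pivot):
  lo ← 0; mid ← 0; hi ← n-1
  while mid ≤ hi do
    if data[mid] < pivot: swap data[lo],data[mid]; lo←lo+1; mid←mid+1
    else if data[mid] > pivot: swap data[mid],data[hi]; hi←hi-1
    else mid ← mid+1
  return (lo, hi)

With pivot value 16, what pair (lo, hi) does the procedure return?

(7, 7)

pivot = 16; lo=0, mid=0, hi=7
data[mid]=11<16: swap data[0],data[0]; lo=1,mid=1 → [11,13,7,12,16,4,14,9]
data[mid]=13<16: swap data[1],data[1]; lo=2,mid=2 → [11,13,7,12,16,4,14,9]
data[mid]=7<16: swap data[2],data[2]; lo=3,mid=3 → [11,13,7,12,16,4,14,9]
data[mid]=12<16: swap data[3],data[3]; lo=4,mid=4 → [11,13,7,12,16,4,14,9]
data[mid]=16=16: mid=5
data[mid]=4<16: swap data[4],data[5]; lo=5,mid=6 → [11,13,7,12,4,16,14,9]
data[mid]=14<16: swap data[5],data[6]; lo=6,mid=7 → [11,13,7,12,4,14,16,9]
data[mid]=9<16: swap data[6],data[7]; lo=7,mid=8 → [11,13,7,12,4,14,9,16]
end: lo=7, hi=7; data = [11,13,7,12,4,14,9,16]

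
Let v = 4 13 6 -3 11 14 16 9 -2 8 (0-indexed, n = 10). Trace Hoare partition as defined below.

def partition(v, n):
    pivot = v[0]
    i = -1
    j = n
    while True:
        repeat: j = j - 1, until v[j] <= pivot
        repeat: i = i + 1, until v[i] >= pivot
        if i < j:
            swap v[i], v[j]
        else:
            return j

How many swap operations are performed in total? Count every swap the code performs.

pivot=4
j stops at 8 (-2), i stops at 0 (4); swap ⇒ -2 13 6 -3 11 14 16 9 4 8
j stops at 3 (-3), i stops at 1 (13); swap ⇒ -2 -3 6 13 11 14 16 9 4 8
j stops at 1, i stops at 2; i≥j ⇒ return 1. v=-2 -3 6 13 11 14 16 9 4 8

2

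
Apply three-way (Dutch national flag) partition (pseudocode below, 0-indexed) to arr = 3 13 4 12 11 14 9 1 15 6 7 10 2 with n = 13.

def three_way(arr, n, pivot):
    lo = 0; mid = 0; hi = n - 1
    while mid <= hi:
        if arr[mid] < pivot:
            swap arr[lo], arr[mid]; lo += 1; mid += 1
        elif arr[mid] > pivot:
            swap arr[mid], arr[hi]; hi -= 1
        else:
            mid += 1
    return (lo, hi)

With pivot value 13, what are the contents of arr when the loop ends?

lo=0 mid=0 hi=12
3<13: swap(0,0), lo=1 mid=1 ⇒ 3 13 4 12 11 14 9 1 15 6 7 10 2
13=13: mid=2
4<13: swap(1,2), lo=2 mid=3 ⇒ 3 4 13 12 11 14 9 1 15 6 7 10 2
12<13: swap(2,3), lo=3 mid=4 ⇒ 3 4 12 13 11 14 9 1 15 6 7 10 2
11<13: swap(3,4), lo=4 mid=5 ⇒ 3 4 12 11 13 14 9 1 15 6 7 10 2
14>13: swap(5,12), hi=11 ⇒ 3 4 12 11 13 2 9 1 15 6 7 10 14
2<13: swap(4,5), lo=5 mid=6 ⇒ 3 4 12 11 2 13 9 1 15 6 7 10 14
9<13: swap(5,6), lo=6 mid=7 ⇒ 3 4 12 11 2 9 13 1 15 6 7 10 14
1<13: swap(6,7), lo=7 mid=8 ⇒ 3 4 12 11 2 9 1 13 15 6 7 10 14
15>13: swap(8,11), hi=10 ⇒ 3 4 12 11 2 9 1 13 10 6 7 15 14
10<13: swap(7,8), lo=8 mid=9 ⇒ 3 4 12 11 2 9 1 10 13 6 7 15 14
6<13: swap(8,9), lo=9 mid=10 ⇒ 3 4 12 11 2 9 1 10 6 13 7 15 14
7<13: swap(9,10), lo=10 mid=11 ⇒ 3 4 12 11 2 9 1 10 6 7 13 15 14
done. lo=10 hi=10; arr=3 4 12 11 2 9 1 10 6 7 13 15 14

3 4 12 11 2 9 1 10 6 7 13 15 14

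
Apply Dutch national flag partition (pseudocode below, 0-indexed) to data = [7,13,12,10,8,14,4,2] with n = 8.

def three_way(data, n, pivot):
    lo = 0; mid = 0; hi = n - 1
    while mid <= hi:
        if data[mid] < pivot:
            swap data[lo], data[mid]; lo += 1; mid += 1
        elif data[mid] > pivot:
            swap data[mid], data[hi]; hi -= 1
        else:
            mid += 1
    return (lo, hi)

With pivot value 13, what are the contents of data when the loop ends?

lo=0 mid=0 hi=7
7<13: swap(0,0), lo=1 mid=1 ⇒ [7,13,12,10,8,14,4,2]
13=13: mid=2
12<13: swap(1,2), lo=2 mid=3 ⇒ [7,12,13,10,8,14,4,2]
10<13: swap(2,3), lo=3 mid=4 ⇒ [7,12,10,13,8,14,4,2]
8<13: swap(3,4), lo=4 mid=5 ⇒ [7,12,10,8,13,14,4,2]
14>13: swap(5,7), hi=6 ⇒ [7,12,10,8,13,2,4,14]
2<13: swap(4,5), lo=5 mid=6 ⇒ [7,12,10,8,2,13,4,14]
4<13: swap(5,6), lo=6 mid=7 ⇒ [7,12,10,8,2,4,13,14]
done. lo=6 hi=6; data=[7,12,10,8,2,4,13,14]

[7,12,10,8,2,4,13,14]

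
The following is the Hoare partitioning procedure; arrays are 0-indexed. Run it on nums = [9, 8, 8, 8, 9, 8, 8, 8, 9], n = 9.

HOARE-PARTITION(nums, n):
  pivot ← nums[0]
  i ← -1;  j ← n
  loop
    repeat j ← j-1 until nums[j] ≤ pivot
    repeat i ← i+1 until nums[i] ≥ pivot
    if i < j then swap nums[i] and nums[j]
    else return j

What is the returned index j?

6

pivot=9
j stops at 8 (9), i stops at 0 (9); swap ⇒ [9, 8, 8, 8, 9, 8, 8, 8, 9]
j stops at 7 (8), i stops at 4 (9); swap ⇒ [9, 8, 8, 8, 8, 8, 8, 9, 9]
j stops at 6, i stops at 7; i≥j ⇒ return 6. nums=[9, 8, 8, 8, 8, 8, 8, 9, 9]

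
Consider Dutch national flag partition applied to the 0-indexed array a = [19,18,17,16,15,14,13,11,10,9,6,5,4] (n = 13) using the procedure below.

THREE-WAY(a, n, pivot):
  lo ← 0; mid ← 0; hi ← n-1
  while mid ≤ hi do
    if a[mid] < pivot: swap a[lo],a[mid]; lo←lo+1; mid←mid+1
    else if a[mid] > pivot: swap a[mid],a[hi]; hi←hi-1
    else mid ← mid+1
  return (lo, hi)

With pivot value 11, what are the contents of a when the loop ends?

lo=0 mid=0 hi=12
19>11: swap(0,12), hi=11 ⇒ [4,18,17,16,15,14,13,11,10,9,6,5,19]
4<11: swap(0,0), lo=1 mid=1 ⇒ [4,18,17,16,15,14,13,11,10,9,6,5,19]
18>11: swap(1,11), hi=10 ⇒ [4,5,17,16,15,14,13,11,10,9,6,18,19]
5<11: swap(1,1), lo=2 mid=2 ⇒ [4,5,17,16,15,14,13,11,10,9,6,18,19]
17>11: swap(2,10), hi=9 ⇒ [4,5,6,16,15,14,13,11,10,9,17,18,19]
6<11: swap(2,2), lo=3 mid=3 ⇒ [4,5,6,16,15,14,13,11,10,9,17,18,19]
16>11: swap(3,9), hi=8 ⇒ [4,5,6,9,15,14,13,11,10,16,17,18,19]
9<11: swap(3,3), lo=4 mid=4 ⇒ [4,5,6,9,15,14,13,11,10,16,17,18,19]
15>11: swap(4,8), hi=7 ⇒ [4,5,6,9,10,14,13,11,15,16,17,18,19]
10<11: swap(4,4), lo=5 mid=5 ⇒ [4,5,6,9,10,14,13,11,15,16,17,18,19]
14>11: swap(5,7), hi=6 ⇒ [4,5,6,9,10,11,13,14,15,16,17,18,19]
11=11: mid=6
13>11: swap(6,6), hi=5 ⇒ [4,5,6,9,10,11,13,14,15,16,17,18,19]
done. lo=5 hi=5; a=[4,5,6,9,10,11,13,14,15,16,17,18,19]

[4,5,6,9,10,11,13,14,15,16,17,18,19]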